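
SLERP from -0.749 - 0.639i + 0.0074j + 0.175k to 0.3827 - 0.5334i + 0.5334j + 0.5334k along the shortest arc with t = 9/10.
0.2634 - 0.6079i + 0.5175j + 0.5415k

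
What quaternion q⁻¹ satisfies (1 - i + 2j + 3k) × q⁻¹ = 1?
0.0667 + 0.0667i - 0.1333j - 0.2k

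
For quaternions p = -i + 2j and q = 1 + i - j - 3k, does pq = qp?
No: pq = 3 - 7i - j - k ≠ 3 + 5i + 5j + k = qp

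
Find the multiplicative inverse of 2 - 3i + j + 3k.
0.087 + 0.1304i - 0.0435j - 0.1304k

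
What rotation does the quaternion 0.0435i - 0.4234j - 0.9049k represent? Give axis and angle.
axis = (0.0435, -0.4234, -0.9049), θ = π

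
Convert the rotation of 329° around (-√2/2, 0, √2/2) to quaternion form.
-0.9636 - 0.189i + 0.189k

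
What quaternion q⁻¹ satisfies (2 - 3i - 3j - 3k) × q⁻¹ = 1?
0.0645 + 0.0968i + 0.0968j + 0.0968k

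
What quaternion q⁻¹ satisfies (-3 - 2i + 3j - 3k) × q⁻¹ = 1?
-0.0968 + 0.0645i - 0.0968j + 0.0968k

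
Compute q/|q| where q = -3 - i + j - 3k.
-0.6708 - 0.2236i + 0.2236j - 0.6708k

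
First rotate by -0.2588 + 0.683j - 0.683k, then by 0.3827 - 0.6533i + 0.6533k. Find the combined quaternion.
0.3472 - 0.2771i - 0.1848j - 0.8767k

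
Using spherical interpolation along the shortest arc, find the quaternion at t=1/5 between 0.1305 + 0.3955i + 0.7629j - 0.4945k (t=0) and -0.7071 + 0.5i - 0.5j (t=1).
0.3045 + 0.2205i + 0.8145j - 0.4418k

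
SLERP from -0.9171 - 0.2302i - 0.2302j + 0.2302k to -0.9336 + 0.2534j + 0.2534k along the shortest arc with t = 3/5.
-0.9608 - 0.096i + 0.061j + 0.253k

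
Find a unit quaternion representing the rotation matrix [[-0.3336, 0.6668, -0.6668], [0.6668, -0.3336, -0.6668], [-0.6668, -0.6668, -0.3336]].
-0.5774i - 0.5774j + 0.5774k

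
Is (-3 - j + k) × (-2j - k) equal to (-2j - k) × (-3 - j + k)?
No: pq = -1 + 3i + 6j + 3k ≠ -1 - 3i + 6j + 3k = qp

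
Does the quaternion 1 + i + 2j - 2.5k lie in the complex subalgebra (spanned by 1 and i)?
No. The quaternion 1 + i + 2j - 2.5k has j-coefficient y = 2 and k-coefficient z = -2.5, not both zero, so it does not lie in the complex subalgebra spanned by 1 and i.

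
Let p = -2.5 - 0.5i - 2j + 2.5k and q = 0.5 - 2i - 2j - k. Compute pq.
-3.75 + 11.75i - 1.5j + 0.75k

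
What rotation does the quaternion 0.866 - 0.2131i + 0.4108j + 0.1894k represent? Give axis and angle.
axis = (-0.4262, 0.8215, 0.3788), θ = π/3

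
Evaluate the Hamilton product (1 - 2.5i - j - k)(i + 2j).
4.5 + 3i + j - 4k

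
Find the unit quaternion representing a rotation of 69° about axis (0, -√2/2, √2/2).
0.8241 - 0.4005j + 0.4005k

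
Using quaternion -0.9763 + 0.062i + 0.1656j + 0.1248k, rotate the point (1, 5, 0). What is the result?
(2.235, 4.583, -0.06)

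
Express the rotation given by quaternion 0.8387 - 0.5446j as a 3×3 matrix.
[[0.4068, 0, -0.9135], [0, 1, 0], [0.9135, 0, 0.4068]]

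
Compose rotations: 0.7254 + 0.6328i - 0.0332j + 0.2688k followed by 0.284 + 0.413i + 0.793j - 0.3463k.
0.0641 + 0.681i + 0.2357j - 0.6904k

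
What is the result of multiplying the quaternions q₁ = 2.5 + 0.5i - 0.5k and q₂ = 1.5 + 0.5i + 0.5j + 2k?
4.5 + 2.25i + 4.5k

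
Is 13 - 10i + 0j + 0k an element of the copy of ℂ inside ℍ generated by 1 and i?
Yes. The quaternion 13 - 10i has j- and k-coefficients y = z = 0, so it lies in the complex subalgebra spanned by 1 and i.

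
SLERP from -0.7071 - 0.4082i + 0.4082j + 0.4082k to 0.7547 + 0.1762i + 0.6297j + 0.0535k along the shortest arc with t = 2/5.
-0.8855 - 0.3807i - 0.0245j + 0.2652k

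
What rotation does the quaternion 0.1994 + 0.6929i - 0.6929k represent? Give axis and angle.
axis = (√2/2, 0, -√2/2), θ = 157°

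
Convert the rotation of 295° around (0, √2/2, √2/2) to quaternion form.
-0.8434 + 0.3799j + 0.3799k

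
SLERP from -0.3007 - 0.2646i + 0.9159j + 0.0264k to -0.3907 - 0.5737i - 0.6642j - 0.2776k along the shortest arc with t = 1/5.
-0.1647 - 0.0859i + 0.978j + 0.0946k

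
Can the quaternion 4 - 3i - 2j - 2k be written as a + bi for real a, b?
No. The quaternion 4 - 3i - 2j - 2k has j-coefficient y = -2 and k-coefficient z = -2, not both zero, so it does not lie in the complex subalgebra spanned by 1 and i.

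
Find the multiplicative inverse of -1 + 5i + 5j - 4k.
-0.0149 - 0.0746i - 0.0746j + 0.0597k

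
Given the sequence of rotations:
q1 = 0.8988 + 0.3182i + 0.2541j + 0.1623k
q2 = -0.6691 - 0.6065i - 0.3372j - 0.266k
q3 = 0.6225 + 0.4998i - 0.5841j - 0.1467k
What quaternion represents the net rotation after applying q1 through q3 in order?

q2 · q1 = -0.2795 - 0.7452i - 0.4593j - 0.3945k
q3 · q2 · q1 = -0.1277 - 0.4405i + 0.1838j - 0.8694k
-0.1277 - 0.4405i + 0.1838j - 0.8694k


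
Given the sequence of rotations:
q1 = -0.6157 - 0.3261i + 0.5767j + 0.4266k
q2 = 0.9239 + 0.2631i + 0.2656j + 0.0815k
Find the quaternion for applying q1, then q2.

q2 · q1 = -0.671 - 0.397i + 0.2305j + 0.5823k
-0.671 - 0.397i + 0.2305j + 0.5823k


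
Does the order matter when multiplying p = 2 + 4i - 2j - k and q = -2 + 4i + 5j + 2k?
Yes: pq = -8 + i + 2j + 34k ≠ -8 - i + 26j - 22k = qp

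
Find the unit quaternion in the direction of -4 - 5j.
-0.6247 - 0.7809j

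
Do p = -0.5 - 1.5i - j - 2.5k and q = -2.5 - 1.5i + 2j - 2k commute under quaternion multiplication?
No: pq = -4 + 11.5i + 2.25j + 2.75k ≠ -4 - 2.5i + 0.75j + 11.75k = qp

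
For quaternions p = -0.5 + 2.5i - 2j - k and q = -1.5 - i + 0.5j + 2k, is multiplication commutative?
No: pq = 6.25 - 6.75i - 1.25j - 0.25k ≠ 6.25 + 0.25i + 6.75j + 1.25k = qp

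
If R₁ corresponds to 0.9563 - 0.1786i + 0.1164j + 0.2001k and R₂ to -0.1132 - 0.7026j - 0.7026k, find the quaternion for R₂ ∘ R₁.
0.1141 - 0.0386i - 0.5596j - 0.82k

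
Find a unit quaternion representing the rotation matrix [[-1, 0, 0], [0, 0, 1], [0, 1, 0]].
0.7071j + 0.7071k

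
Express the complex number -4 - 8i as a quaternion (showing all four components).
-4 - 8i + 0j + 0k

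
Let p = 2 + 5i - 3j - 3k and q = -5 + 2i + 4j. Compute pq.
-8 - 9i + 17j + 41k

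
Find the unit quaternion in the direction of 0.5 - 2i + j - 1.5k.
0.1826 - 0.7303i + 0.3651j - 0.5477k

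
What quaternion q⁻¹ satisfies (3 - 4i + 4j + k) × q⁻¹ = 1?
0.0714 + 0.0952i - 0.0952j - 0.0238k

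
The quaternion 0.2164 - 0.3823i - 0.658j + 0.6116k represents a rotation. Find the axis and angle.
axis = (-0.3916, -0.674, 0.6264), θ = 155°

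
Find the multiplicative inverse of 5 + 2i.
0.1724 - 0.069i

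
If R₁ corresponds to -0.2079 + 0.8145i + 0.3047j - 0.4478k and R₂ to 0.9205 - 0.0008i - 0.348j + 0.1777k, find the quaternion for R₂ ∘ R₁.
-0.0051 + 0.8516i + 0.4972j - 0.1659k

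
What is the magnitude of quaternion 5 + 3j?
√34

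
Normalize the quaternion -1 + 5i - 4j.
-0.1543 + 0.7715i - 0.6172j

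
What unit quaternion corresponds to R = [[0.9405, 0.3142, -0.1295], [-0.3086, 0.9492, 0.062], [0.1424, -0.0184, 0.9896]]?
0.9848 - 0.0204i - 0.069j - 0.1581k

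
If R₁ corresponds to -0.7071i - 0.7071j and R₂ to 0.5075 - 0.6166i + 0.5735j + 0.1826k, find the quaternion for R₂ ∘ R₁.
-0.0305 - 0.2297i - 0.488j + 0.8415k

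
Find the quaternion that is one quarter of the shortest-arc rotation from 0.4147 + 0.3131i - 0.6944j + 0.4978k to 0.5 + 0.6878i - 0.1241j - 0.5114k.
0.5241 + 0.4992i - 0.6398j + 0.2584k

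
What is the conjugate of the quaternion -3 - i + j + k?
-3 + i - j - k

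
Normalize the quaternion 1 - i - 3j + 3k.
0.2236 - 0.2236i - 0.6708j + 0.6708k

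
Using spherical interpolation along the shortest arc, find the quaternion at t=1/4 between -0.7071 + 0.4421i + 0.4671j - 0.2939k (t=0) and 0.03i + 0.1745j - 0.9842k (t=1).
-0.5915 + 0.3792i + 0.4455j - 0.5549k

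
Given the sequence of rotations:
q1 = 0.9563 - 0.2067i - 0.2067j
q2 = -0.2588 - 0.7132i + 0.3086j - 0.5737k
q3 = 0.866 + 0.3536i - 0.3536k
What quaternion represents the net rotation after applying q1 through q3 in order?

q2 · q1 = -0.3311 - 0.7471i + 0.4672j - 0.3374k
q3 · q2 · q1 = -0.1419 - 0.5989i + 0.7881j - 0.0099k
-0.1419 - 0.5989i + 0.7881j - 0.0099k


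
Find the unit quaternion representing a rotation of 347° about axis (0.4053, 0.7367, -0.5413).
-0.9936 + 0.0459i + 0.0834j - 0.0613k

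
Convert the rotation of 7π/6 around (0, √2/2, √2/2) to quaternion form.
-0.2588 + 0.683j + 0.683k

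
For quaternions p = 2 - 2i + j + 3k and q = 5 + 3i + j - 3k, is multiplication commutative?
No: pq = 24 - 10i + 10j + 4k ≠ 24 + 2i + 4j + 14k = qp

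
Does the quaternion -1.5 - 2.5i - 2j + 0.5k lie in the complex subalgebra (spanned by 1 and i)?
No. The quaternion -1.5 - 2.5i - 2j + 0.5k has j-coefficient y = -2 and k-coefficient z = 0.5, not both zero, so it does not lie in the complex subalgebra spanned by 1 and i.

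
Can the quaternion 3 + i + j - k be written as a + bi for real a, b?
No. The quaternion 3 + i + j - k has j-coefficient y = 1 and k-coefficient z = -1, not both zero, so it does not lie in the complex subalgebra spanned by 1 and i.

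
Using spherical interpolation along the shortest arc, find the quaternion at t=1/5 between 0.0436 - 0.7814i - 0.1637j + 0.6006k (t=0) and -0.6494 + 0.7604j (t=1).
0.2238 - 0.7164i - 0.3653j + 0.5507k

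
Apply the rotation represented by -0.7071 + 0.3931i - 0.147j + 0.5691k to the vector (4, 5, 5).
(7.959, -1.523, 0.581)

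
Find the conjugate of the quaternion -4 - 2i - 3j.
-4 + 2i + 3j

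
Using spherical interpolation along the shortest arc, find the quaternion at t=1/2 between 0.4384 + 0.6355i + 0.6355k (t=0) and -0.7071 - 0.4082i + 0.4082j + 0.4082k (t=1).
0.7077 + 0.6448i - 0.2522j + 0.1404k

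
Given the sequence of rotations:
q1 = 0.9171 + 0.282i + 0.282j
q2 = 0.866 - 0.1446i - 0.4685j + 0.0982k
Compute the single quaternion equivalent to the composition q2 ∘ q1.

q2 · q1 = 0.9671 + 0.0839i - 0.1578j + 0.1814k
0.9671 + 0.0839i - 0.1578j + 0.1814k


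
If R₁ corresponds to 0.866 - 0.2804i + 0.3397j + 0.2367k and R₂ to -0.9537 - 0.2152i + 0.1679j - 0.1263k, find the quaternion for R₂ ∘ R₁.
-0.9134 + 0.1637i - 0.0922j - 0.3611k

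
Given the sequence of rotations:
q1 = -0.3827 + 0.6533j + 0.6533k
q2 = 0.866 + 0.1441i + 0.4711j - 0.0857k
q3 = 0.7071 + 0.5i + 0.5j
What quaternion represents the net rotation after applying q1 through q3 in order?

q2 · q1 = -0.5832 + 0.3086i + 0.2913j + 0.6927k
q3 · q2 · q1 = -0.7123 + 0.273i - 0.432j + 0.4812k
-0.7123 + 0.273i - 0.432j + 0.4812k


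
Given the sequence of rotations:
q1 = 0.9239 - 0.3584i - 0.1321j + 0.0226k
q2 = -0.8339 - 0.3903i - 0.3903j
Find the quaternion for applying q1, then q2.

q2 · q1 = -0.9619 - 0.0705i - 0.2416j - 0.1072k
-0.9619 - 0.0705i - 0.2416j - 0.1072k


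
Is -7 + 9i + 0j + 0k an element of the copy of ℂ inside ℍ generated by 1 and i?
Yes. The quaternion -7 + 9i has j- and k-coefficients y = z = 0, so it lies in the complex subalgebra spanned by 1 and i.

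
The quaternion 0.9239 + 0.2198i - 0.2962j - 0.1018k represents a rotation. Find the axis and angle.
axis = (0.5744, -0.7741, -0.266), θ = π/4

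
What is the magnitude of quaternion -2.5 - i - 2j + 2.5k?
4.183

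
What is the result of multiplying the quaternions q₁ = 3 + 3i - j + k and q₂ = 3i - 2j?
-11 + 11i - 3j - 3k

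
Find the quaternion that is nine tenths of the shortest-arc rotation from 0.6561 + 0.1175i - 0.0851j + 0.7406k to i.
0.0957 + 0.9895i - 0.0124j + 0.108k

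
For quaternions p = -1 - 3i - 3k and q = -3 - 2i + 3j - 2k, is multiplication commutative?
No: pq = -9 + 20i - 3j + 2k ≠ -9 + 2i - 3j + 20k = qp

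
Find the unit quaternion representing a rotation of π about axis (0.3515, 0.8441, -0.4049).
0.3515i + 0.8441j - 0.4049k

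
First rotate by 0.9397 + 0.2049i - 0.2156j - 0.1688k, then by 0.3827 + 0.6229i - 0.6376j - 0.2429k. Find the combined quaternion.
0.0535 + 0.719i - 0.6263j - 0.2965k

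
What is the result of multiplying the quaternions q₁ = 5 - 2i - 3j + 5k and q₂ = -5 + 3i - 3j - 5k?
-3 + 55i + 5j - 35k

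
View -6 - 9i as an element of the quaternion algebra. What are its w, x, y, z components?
-6 - 9i + 0j + 0k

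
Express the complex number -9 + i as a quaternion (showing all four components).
-9 + i + 0j + 0k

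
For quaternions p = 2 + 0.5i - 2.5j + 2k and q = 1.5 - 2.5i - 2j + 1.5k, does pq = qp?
No: pq = -3.75 - 4i - 13.5j - 1.25k ≠ -3.75 - 4.5i - 2j + 13.25k = qp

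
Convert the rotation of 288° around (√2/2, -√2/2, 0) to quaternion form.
-0.809 + 0.4156i - 0.4156j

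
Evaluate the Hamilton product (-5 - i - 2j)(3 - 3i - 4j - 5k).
-26 + 22i + 9j + 23k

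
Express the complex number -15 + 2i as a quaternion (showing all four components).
-15 + 2i + 0j + 0k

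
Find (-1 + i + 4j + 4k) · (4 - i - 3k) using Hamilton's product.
9 - 7i + 15j + 23k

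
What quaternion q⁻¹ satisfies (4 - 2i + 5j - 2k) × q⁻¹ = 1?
0.0816 + 0.0408i - 0.102j + 0.0408k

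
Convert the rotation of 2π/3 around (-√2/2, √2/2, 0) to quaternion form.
0.5 - 0.6124i + 0.6124j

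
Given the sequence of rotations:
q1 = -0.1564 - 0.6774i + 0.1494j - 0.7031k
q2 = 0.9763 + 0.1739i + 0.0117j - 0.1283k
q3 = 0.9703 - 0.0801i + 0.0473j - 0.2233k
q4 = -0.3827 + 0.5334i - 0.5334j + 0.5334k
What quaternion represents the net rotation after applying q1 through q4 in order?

q2 · q1 = -0.1268 - 0.6776i + 0.3532j - 0.6325k
q3 · q2 · q1 = -0.3353 - 0.5984i + 0.4374j - 0.5816k
q4 · q3 · q2 · q1 = 0.991 + 0.1271i + 0.0025j - 0.0421k
0.991 + 0.1271i + 0.0025j - 0.0421k


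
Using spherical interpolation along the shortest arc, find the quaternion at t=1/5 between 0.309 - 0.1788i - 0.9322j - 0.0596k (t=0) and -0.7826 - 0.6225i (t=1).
0.5089 + 0.0136i - 0.859j - 0.0549k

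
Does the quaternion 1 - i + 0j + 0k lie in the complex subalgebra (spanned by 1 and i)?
Yes. The quaternion 1 - i has j- and k-coefficients y = z = 0, so it lies in the complex subalgebra spanned by 1 and i.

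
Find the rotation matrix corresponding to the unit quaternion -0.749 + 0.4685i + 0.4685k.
[[0.561, 0.7018, 0.439], [-0.7018, 0.122, 0.7018], [0.439, -0.7018, 0.561]]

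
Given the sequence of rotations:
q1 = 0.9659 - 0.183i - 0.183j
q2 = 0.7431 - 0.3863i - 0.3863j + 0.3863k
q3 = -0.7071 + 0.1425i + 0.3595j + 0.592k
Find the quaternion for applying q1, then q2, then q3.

q2 · q1 = 0.5764 - 0.4384i - 0.5798j + 0.3731k
q3 · q2 · q1 = -0.3575 + 0.8695i + 0.3045j + 0.1524k
-0.3575 + 0.8695i + 0.3045j + 0.1524k


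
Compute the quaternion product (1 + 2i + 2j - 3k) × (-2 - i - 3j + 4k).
18 - 6i - 12j + 6k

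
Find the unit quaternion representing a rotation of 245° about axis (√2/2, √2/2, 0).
-0.5373 + 0.5964i + 0.5964j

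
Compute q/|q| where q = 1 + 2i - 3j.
0.2673 + 0.5345i - 0.8018j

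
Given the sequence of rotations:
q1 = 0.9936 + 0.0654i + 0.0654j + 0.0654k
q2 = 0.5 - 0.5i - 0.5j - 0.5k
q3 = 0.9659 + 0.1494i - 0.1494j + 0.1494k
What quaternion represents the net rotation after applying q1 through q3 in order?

q2 · q1 = 0.5949 - 0.4641i - 0.4641j - 0.4641k
q3 · q2 · q1 = 0.644 - 0.2207i - 0.5372j - 0.4981k
0.644 - 0.2207i - 0.5372j - 0.4981k


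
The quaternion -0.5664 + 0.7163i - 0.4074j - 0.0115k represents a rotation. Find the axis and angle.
axis = (0.8692, -0.4943, -0.014), θ = 249°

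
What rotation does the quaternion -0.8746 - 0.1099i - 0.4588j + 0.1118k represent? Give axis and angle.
axis = (-0.2267, -0.9463, 0.2306), θ = 302°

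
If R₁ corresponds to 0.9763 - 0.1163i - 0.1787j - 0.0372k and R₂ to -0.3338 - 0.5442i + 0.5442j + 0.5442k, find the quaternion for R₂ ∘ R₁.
-0.2717 - 0.4155i + 0.5074j + 0.7043k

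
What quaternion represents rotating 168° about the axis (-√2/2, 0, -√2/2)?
0.1045 - 0.7032i - 0.7032k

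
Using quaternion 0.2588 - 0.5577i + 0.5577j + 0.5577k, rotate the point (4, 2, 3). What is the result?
(-3.798, 0.91, -3.708)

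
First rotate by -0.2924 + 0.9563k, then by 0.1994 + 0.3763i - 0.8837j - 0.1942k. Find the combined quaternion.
0.1274 - 0.9551i - 0.1015j + 0.2475k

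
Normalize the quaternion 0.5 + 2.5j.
0.1961 + 0.9806j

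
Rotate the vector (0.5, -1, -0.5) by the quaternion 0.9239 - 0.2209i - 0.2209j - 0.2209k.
(0.052, -1.213, 0.161)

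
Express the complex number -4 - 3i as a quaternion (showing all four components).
-4 - 3i + 0j + 0k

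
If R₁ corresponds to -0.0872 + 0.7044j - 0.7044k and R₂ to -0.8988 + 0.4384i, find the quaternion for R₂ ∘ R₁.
0.0784 - 0.0382i - 0.3243j + 0.9419k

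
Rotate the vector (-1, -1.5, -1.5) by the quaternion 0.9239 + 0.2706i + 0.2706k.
(-0.323, -0.811, -2.177)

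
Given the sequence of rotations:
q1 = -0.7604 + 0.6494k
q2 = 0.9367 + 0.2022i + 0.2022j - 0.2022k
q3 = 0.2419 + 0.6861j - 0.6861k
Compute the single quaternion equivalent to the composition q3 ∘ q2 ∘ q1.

q2 · q1 = -0.581 - 0.0224i - 0.2851j + 0.762k
q3 · q2 · q1 = 0.5779 + 0.3218i - 0.4522j + 0.5983k
0.5779 + 0.3218i - 0.4522j + 0.5983k


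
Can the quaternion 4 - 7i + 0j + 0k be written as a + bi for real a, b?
Yes. The quaternion 4 - 7i has j- and k-coefficients y = z = 0, so it lies in the complex subalgebra spanned by 1 and i.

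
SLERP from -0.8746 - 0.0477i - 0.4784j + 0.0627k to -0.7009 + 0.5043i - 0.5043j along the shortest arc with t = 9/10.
-0.7307 + 0.454i - 0.5098j + 0.0066k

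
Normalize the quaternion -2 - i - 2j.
-0.6667 - 0.3333i - 0.6667j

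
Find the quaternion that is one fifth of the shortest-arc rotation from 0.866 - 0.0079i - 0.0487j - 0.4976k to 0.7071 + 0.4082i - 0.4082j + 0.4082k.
0.9278 + 0.0943i - 0.1435j - 0.3312k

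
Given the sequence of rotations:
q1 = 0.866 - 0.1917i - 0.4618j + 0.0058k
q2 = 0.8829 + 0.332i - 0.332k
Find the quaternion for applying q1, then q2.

q2 · q1 = 0.8302 - 0.0351i - 0.346j - 0.4357k
0.8302 - 0.0351i - 0.346j - 0.4357k


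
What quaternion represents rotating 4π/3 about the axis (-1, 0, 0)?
-0.5 - 0.866i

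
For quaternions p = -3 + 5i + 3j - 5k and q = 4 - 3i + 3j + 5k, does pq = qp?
No: pq = 19 + 59i - 7j - 11k ≠ 19 - i + 13j - 59k = qp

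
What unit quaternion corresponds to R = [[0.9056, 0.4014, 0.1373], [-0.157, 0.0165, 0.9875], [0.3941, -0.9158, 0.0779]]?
0.7071 - 0.6729i - 0.0908j - 0.1974k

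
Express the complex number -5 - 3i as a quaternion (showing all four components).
-5 - 3i + 0j + 0k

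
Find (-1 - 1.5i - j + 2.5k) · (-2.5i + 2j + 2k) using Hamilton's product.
-6.75 - 4.5i - 5.25j - 7.5k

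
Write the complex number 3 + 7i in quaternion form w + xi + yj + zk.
3 + 7i + 0j + 0k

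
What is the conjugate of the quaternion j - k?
-j + k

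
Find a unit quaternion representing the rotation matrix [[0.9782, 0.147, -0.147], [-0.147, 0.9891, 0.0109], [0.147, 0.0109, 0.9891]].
0.9945 - 0.0739j - 0.0739k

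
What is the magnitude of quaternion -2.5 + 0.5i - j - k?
2.915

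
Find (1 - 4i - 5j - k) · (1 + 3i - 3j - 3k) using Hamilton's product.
-5 + 11i - 23j + 23k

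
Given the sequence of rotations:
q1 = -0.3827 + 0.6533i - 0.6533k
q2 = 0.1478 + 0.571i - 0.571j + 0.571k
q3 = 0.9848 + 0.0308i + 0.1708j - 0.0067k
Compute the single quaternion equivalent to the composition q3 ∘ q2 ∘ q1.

q2 · q1 = -0.0566 + 0.2511i + 0.9646j + 0.058k
q3 · q2 · q1 = -0.2278 + 0.2619i + 0.9368j + 0.0443k
-0.2278 + 0.2619i + 0.9368j + 0.0443k


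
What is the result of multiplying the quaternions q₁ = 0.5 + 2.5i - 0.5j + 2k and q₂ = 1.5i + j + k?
-5.25 - 1.75i + j + 3.75k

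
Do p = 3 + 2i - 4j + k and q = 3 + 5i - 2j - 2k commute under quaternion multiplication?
No: pq = -7 + 31i - 9j + 13k ≠ -7 + 11i - 27j - 19k = qp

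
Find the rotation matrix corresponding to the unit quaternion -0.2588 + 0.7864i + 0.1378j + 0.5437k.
[[0.3708, 0.4982, 0.7838], [-0.0647, -0.8281, 0.5569], [0.9265, -0.2572, -0.2748]]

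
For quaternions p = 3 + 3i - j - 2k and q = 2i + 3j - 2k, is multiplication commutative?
No: pq = -7 + 14i + 11j + 5k ≠ -7 - 2i + 7j - 17k = qp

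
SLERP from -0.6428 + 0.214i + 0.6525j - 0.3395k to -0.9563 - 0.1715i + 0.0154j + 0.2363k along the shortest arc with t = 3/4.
-0.9711 - 0.0761i + 0.2069j + 0.0915k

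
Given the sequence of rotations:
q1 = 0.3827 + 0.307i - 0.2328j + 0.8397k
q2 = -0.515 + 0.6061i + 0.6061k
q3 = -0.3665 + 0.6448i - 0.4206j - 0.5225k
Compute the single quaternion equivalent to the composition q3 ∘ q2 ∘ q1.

q2 · q1 = -0.8921 + 0.2149i - 0.203j - 0.3416k
q3 · q2 · q1 = -0.0755 - 0.6164i + 0.5576j + 0.5508k
-0.0755 - 0.6164i + 0.5576j + 0.5508k


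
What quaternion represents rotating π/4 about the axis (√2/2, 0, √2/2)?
0.9239 + 0.2706i + 0.2706k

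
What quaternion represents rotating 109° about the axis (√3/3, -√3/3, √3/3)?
0.5807 + 0.47i - 0.47j + 0.47k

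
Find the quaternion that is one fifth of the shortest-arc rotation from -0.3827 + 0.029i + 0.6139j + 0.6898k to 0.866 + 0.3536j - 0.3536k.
-0.5579 + 0.0255i + 0.4496j + 0.6971k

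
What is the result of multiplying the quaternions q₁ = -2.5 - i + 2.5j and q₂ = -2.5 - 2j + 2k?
11.25 + 7.5i + 0.75j - 3k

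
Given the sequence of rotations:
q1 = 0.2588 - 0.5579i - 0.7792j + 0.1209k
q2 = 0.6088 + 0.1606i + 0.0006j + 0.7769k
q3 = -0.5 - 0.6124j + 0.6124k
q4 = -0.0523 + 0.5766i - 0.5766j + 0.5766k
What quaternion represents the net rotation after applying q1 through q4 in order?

q2 · q1 = 0.1537 + 0.3073i - 0.9271j + 0.1499k
q3 · q2 · q1 = -0.7364 + 0.3223i + 0.5576j + 0.2074k
q4 · q3 · q2 · q1 = 0.0546 - 0.8826i + 0.4617j + 0.0719k
0.0546 - 0.8826i + 0.4617j + 0.0719k


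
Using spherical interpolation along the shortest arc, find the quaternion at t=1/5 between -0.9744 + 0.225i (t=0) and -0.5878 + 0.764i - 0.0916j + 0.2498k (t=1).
-0.9339 + 0.3527i - 0.02j + 0.0545k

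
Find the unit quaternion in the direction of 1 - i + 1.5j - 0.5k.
0.4714 - 0.4714i + 0.7071j - 0.2357k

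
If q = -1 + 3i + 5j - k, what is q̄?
-1 - 3i - 5j + k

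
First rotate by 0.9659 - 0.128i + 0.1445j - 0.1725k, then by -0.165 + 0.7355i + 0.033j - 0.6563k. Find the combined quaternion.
-0.1832 + 0.8207i + 0.2189j - 0.495k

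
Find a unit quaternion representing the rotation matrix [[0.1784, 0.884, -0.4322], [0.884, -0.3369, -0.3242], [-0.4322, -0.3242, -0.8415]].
0.7676i + 0.5758j - 0.2815k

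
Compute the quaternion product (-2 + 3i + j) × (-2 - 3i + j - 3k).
12 - 3i + 5j + 12k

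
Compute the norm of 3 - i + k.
√11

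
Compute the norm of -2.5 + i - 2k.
3.354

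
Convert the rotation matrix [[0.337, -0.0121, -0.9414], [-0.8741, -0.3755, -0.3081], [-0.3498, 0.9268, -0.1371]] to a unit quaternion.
0.454 + 0.68i - 0.3258j - 0.4747k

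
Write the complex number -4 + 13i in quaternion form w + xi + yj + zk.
-4 + 13i + 0j + 0k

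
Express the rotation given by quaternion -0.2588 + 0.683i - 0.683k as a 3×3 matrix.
[[0.067, -0.3535, -0.933], [0.3535, -0.866, 0.3535], [-0.933, -0.3535, 0.067]]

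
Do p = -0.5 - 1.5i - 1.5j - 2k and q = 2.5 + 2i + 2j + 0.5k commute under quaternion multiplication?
No: pq = 5.75 - 1.5i - 8j - 5.25k ≠ 5.75 - 8i - 1.5j - 5.25k = qp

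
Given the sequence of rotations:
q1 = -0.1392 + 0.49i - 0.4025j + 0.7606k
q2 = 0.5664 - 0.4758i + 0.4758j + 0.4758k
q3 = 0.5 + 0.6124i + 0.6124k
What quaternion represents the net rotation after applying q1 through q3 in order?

q2 · q1 = -0.0161 + 0.8972i + 0.3008j + 0.3229k
q3 · q2 · q1 = -0.7552 + 0.2545i + 0.5021j + 0.3358k
-0.7552 + 0.2545i + 0.5021j + 0.3358k


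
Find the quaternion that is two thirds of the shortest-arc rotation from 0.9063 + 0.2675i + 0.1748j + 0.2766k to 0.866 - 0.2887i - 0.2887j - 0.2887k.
0.9783 - 0.1077i - 0.1432j - 0.1042k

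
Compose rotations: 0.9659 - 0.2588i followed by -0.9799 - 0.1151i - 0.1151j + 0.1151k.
-0.9763 + 0.1424i - 0.141j + 0.0814k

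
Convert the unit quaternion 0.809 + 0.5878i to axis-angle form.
axis = (1, 0, 0), θ = 72°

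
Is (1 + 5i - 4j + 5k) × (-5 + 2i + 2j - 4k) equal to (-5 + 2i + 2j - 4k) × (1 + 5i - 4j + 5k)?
No: pq = 13 - 17i + 52j - 11k ≠ 13 - 29i - 8j - 47k = qp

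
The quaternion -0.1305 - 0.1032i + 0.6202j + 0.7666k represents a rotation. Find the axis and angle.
axis = (-0.1041, 0.6255, 0.7732), θ = 195°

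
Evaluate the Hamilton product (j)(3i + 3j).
-3 - 3k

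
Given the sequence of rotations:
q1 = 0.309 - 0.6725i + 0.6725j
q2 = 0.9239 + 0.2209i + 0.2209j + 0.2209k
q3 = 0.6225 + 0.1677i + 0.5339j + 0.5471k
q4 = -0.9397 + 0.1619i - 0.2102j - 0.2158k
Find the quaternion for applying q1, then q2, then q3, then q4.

q2 · q1 = 0.2855 - 0.7016i + 0.541j + 0.3654k
q3 · q2 · q1 = -0.1934 - 0.4898i + 0.0441j + 0.849k
q4 · q3 · q2 · q1 = 0.4535 + 0.26i - 0.0325j - 0.8519k
0.4535 + 0.26i - 0.0325j - 0.8519k


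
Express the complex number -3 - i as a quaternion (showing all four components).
-3 - i + 0j + 0k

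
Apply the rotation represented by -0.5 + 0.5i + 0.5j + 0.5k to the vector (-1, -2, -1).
(-2, -1, -1)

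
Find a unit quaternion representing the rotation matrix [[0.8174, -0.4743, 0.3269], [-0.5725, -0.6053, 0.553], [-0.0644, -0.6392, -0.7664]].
-0.3338 + 0.8929i - 0.2931j + 0.0735k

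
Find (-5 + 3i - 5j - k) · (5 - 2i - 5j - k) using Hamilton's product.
-45 + 25i + 5j - 25k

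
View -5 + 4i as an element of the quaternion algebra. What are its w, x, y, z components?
-5 + 4i + 0j + 0k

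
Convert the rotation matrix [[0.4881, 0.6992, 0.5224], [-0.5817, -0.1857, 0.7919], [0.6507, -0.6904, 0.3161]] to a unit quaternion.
0.6361 - 0.5826i - 0.0504j - 0.5034k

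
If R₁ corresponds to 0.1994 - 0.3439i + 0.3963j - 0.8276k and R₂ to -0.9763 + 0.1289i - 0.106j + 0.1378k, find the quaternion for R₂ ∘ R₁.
0.0057 + 0.3946i - 0.3488j + 0.8501k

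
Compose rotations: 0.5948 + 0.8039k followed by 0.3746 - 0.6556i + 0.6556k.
-0.3042 - 0.39i + 0.527j + 0.6911k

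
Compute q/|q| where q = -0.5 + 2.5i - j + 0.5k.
-0.1796 + 0.898i - 0.3592j + 0.1796k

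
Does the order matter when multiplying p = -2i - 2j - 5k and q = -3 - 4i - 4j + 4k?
Yes: pq = 4 - 22i + 34j + 15k ≠ 4 + 34i - 22j + 15k = qp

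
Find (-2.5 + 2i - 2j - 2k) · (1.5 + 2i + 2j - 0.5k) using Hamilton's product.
-4.75 + 3i - 11j + 6.25k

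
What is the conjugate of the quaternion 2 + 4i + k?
2 - 4i - k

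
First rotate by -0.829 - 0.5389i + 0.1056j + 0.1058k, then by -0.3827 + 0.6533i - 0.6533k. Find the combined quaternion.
0.7384 - 0.2664i + 0.2425j + 0.5701k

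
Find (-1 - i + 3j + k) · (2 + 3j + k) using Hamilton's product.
-12 - 2i + 4j - 2k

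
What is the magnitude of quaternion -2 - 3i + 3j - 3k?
√31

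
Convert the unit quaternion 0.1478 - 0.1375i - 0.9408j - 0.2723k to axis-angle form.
axis = (-0.139, -0.9512, -0.2753), θ = 163°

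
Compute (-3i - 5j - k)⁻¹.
0.0857i + 0.1429j + 0.0286k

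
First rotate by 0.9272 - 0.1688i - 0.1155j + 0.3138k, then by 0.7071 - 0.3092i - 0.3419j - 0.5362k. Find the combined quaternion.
0.7322 - 0.5753i - 0.2111j - 0.2973k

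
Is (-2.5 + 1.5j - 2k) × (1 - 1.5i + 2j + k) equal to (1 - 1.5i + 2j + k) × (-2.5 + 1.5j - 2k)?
No: pq = -3.5 + 9.25i - 0.5j - 2.25k ≠ -3.5 - 1.75i - 6.5j - 6.75k = qp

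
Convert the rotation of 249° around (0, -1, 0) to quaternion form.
-0.5664 - 0.8241j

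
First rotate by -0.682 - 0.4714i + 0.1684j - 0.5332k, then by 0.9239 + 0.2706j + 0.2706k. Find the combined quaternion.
-0.5314 - 0.6254i - 0.1565j - 0.5496k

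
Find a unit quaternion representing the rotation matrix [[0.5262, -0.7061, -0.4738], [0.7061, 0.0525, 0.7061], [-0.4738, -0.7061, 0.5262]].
0.7254 - 0.4867i + 0.4867k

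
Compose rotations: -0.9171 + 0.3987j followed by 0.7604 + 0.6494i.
-0.6974 - 0.5956i + 0.3032j + 0.2589k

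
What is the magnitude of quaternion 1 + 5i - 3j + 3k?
√44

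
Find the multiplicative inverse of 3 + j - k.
0.2727 - 0.0909j + 0.0909k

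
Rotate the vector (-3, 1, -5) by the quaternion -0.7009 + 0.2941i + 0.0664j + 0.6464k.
(-0.957, 0.102, -5.837)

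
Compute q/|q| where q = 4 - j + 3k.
0.7845 - 0.1961j + 0.5883k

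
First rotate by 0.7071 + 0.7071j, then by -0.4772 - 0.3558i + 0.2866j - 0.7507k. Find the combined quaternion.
-0.5401 + 0.2792i - 0.1348j - 0.7824k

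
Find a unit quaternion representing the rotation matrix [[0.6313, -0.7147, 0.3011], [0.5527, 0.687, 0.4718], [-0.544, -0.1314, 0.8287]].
0.887 - 0.17i + 0.2382j + 0.3572k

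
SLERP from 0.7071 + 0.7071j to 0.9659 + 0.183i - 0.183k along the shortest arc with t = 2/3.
0.9476 + 0.1301i + 0.261j - 0.1301k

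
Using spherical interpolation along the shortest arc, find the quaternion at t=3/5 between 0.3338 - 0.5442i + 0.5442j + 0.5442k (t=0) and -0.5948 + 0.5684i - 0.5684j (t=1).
0.5127 - 0.585i + 0.585j + 0.2297k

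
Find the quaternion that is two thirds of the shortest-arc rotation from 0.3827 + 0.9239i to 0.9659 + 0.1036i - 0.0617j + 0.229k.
0.8765 + 0.4475i - 0.0462j + 0.1715k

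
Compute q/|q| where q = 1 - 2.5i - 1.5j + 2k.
0.2722 - 0.6804i - 0.4082j + 0.5443k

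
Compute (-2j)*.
2j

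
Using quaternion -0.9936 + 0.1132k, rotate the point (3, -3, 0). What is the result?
(2.248, -3.598, 0)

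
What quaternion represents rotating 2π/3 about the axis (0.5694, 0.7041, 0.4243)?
0.5 + 0.4931i + 0.6098j + 0.3675k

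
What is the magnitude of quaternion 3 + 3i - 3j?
√27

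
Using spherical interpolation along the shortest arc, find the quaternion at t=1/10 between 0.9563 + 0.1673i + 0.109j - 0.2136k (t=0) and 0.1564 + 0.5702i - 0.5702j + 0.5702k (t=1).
0.9602 + 0.2498i + 0.0208j - 0.1233k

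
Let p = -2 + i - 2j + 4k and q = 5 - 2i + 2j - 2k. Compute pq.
4 + 5i - 20j + 22k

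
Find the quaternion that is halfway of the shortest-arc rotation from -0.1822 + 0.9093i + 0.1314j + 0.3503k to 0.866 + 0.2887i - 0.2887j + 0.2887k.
0.4474 + 0.7839i - 0.1029j + 0.4181k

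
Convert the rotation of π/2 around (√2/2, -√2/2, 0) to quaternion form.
0.7071 + 0.5i - 0.5j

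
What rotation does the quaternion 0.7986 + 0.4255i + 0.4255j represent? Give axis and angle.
axis = (√2/2, √2/2, 0), θ = 74°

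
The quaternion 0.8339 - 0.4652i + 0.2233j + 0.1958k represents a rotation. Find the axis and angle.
axis = (-0.8429, 0.4046, 0.3548), θ = 67°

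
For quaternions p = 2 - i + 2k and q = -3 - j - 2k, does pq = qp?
No: pq = -2 + 5i - 4j - 9k ≠ -2 + i - 11k = qp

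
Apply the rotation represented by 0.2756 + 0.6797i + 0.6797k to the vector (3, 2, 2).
(1.327, -1.321, 3.673)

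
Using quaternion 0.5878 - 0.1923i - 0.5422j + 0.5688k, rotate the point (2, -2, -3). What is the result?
(3.019, 2.369, 1.509)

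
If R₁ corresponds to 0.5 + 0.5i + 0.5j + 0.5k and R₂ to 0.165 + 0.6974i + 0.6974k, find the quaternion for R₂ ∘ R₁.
-0.6149 + 0.0825i + 0.0825j + 0.7799k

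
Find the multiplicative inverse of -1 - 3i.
-0.1 + 0.3i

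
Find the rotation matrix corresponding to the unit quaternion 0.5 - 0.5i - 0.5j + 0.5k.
[[0, 0, -1], [1, 0, 0], [0, -1, 0]]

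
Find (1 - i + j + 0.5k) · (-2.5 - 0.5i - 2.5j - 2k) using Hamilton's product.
0.5 + 1.25i - 7.25j - 0.25k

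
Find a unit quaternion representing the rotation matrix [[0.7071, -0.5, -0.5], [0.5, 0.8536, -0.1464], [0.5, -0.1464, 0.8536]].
0.9239 - 0.2706j + 0.2706k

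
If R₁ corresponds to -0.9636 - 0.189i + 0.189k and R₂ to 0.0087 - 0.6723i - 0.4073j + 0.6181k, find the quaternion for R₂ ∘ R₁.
-0.2523 + 0.5692i + 0.4027j - 0.6709k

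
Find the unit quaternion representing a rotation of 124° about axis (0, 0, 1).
0.4695 + 0.8829k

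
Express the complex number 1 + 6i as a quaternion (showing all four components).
1 + 6i + 0j + 0k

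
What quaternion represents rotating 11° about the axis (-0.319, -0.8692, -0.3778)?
0.9954 - 0.0306i - 0.0833j - 0.0362k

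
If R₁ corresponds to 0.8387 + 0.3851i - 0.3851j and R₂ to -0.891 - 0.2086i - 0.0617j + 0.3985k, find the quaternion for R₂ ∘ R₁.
-0.6907 - 0.3646i + 0.4448j + 0.4383k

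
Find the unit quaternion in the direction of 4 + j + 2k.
0.8729 + 0.2182j + 0.4364k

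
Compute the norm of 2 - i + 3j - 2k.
√18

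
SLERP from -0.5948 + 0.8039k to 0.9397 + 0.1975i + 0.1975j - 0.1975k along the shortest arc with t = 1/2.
-0.8279 - 0.1066i - 0.1066j + 0.5403k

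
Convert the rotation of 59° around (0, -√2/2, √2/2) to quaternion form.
0.8704 - 0.3482j + 0.3482k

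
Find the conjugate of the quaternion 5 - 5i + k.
5 + 5i - k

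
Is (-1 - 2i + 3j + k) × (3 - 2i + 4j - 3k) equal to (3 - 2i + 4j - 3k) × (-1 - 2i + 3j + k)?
No: pq = -16 - 17i - 3j + 4k ≠ -16 + 9i + 13j + 8k = qp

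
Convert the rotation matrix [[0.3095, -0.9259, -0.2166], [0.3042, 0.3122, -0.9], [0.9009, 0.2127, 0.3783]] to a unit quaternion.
0.7071 + 0.3934i - 0.3951j + 0.4349k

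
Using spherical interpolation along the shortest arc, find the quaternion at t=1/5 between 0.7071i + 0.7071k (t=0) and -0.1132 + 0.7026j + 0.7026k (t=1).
-0.0272 + 0.6071i + 0.1689j + 0.776k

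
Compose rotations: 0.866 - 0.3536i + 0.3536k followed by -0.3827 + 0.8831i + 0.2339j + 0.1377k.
-0.0678 + 0.9828i - 0.1584j + 0.0666k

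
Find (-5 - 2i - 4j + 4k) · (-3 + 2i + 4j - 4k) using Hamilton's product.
51 - 4i - 8j + 8k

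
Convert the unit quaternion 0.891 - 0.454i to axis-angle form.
axis = (-1, 0, 0), θ = 54°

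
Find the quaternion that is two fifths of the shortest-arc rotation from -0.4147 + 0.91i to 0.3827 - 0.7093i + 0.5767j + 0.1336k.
-0.4222 + 0.8711i - 0.2444j - 0.0566k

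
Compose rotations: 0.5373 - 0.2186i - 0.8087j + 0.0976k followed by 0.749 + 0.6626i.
0.5473 + 0.1923i - 0.6704j - 0.4627k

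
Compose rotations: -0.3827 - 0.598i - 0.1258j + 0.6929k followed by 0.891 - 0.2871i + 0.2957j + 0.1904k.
-0.6074 - 0.1941i - 0.1402j + 0.7575k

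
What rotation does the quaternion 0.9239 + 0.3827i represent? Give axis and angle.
axis = (1, 0, 0), θ = π/4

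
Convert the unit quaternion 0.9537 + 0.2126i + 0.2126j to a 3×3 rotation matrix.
[[0.9096, 0.0904, 0.4055], [0.0904, 0.9096, -0.4055], [-0.4055, 0.4055, 0.8192]]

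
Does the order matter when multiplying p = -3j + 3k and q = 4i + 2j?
Yes: pq = 6 - 6i + 12j + 12k ≠ 6 + 6i - 12j - 12k = qp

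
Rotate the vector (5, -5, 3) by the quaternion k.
(-5, 5, 3)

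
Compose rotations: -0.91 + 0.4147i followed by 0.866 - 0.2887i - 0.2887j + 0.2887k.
-0.6683 + 0.6218i + 0.3824j - 0.143k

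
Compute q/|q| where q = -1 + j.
-0.7071 + 0.7071j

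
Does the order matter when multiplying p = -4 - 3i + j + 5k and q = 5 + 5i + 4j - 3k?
Yes: pq = 6 - 58i + 5j + 20k ≠ 6 - 12i - 27j + 54k = qp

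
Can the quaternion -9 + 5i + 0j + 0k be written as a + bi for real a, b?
Yes. The quaternion -9 + 5i has j- and k-coefficients y = z = 0, so it lies in the complex subalgebra spanned by 1 and i.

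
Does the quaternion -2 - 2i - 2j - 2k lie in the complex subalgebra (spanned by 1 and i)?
No. The quaternion -2 - 2i - 2j - 2k has j-coefficient y = -2 and k-coefficient z = -2, not both zero, so it does not lie in the complex subalgebra spanned by 1 and i.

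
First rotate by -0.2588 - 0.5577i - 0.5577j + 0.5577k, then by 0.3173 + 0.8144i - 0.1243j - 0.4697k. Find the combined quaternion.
0.5647 - 0.719i - 0.337j - 0.225k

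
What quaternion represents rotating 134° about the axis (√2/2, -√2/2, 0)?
0.3907 + 0.6509i - 0.6509j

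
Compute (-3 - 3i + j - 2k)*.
-3 + 3i - j + 2k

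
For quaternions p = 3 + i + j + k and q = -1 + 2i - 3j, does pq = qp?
No: pq = -2 + 8i - 8j - 6k ≠ -2 + 2i - 12j + 4k = qp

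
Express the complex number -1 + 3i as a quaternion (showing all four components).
-1 + 3i + 0j + 0k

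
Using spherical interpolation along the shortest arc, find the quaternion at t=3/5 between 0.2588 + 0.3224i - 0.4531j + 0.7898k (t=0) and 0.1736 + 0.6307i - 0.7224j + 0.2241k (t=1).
0.2217 + 0.5392i - 0.6537j + 0.4824k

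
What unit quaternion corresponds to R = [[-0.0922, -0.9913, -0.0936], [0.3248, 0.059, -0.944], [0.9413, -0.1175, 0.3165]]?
0.5664 + 0.3648i - 0.4568j + 0.5809k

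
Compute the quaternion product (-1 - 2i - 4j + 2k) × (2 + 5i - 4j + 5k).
-18 - 21i + 16j + 27k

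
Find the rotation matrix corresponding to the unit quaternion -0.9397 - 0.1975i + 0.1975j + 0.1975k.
[[0.844, 0.2932, -0.4492], [-0.4492, 0.844, -0.2932], [0.2932, 0.4492, 0.844]]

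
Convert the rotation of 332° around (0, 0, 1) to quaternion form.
-0.9703 + 0.2419k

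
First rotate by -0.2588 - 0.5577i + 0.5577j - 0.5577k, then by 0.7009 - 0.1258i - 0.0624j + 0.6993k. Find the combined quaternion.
0.1732 - 0.7135i - 0.0531j - 0.6768k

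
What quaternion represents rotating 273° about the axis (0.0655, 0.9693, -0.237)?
-0.7254 + 0.0451i + 0.6672j - 0.1631k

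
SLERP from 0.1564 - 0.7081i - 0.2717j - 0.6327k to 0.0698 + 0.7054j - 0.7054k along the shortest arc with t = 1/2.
0.1422 - 0.4451i + 0.2726j - 0.8411k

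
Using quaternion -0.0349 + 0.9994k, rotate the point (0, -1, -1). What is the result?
(-0.07, 0.998, -1)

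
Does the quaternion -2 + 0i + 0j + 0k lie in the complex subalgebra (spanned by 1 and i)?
Yes. The quaternion -2 has j- and k-coefficients y = z = 0, so it lies in the complex subalgebra spanned by 1 and i.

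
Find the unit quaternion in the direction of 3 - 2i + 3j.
0.6396 - 0.4264i + 0.6396j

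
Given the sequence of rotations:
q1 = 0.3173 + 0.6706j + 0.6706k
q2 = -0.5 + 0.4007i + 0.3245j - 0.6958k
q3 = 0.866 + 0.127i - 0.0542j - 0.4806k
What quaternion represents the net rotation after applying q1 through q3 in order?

q2 · q1 = 0.0903 + 0.8114i - 0.501j - 0.2874k
q3 · q2 · q1 = -0.1901 + 0.4889i - 0.7922j - 0.3119k
-0.1901 + 0.4889i - 0.7922j - 0.3119k


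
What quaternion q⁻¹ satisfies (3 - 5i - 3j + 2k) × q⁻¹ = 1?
0.0638 + 0.1064i + 0.0638j - 0.0426k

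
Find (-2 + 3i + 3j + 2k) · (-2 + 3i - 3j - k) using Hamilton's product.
6 - 9i + 9j - 20k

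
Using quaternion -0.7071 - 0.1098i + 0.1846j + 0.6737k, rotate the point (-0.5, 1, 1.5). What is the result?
(0.287, 0.705, 1.709)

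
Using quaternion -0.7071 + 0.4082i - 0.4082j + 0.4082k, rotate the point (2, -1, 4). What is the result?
(4.065, -1.178, 1.756)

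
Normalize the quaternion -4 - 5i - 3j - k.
-0.5601 - 0.7001i - 0.4201j - 0.14k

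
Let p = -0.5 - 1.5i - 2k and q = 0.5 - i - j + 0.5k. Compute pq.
-0.75 - 2.25i + 3.25j + 0.25k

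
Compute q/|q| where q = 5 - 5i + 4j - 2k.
0.5976 - 0.5976i + 0.4781j - 0.239k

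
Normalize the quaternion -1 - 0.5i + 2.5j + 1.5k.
-0.3203 - 0.1601i + 0.8006j + 0.4804k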